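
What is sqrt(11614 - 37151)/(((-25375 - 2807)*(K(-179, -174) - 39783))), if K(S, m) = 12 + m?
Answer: I*sqrt(25537)/1125729990 ≈ 1.4196e-7*I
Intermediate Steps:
sqrt(11614 - 37151)/(((-25375 - 2807)*(K(-179, -174) - 39783))) = sqrt(11614 - 37151)/(((-25375 - 2807)*((12 - 174) - 39783))) = sqrt(-25537)/((-28182*(-162 - 39783))) = (I*sqrt(25537))/((-28182*(-39945))) = (I*sqrt(25537))/1125729990 = (I*sqrt(25537))*(1/1125729990) = I*sqrt(25537)/1125729990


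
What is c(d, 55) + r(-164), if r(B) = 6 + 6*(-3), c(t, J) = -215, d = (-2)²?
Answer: -227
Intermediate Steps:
d = 4
r(B) = -12 (r(B) = 6 - 18 = -12)
c(d, 55) + r(-164) = -215 - 12 = -227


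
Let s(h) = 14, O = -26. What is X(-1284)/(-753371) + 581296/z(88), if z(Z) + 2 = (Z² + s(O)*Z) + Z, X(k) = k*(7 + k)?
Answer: 211536438700/3413524001 ≈ 61.970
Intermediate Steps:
z(Z) = -2 + Z² + 15*Z (z(Z) = -2 + ((Z² + 14*Z) + Z) = -2 + (Z² + 15*Z) = -2 + Z² + 15*Z)
X(-1284)/(-753371) + 581296/z(88) = -1284*(7 - 1284)/(-753371) + 581296/(-2 + 88² + 15*88) = -1284*(-1277)*(-1/753371) + 581296/(-2 + 7744 + 1320) = 1639668*(-1/753371) + 581296/9062 = -1639668/753371 + 581296*(1/9062) = -1639668/753371 + 290648/4531 = 211536438700/3413524001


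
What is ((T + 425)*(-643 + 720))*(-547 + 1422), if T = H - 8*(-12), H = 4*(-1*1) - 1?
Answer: 34765500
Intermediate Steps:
H = -5 (H = 4*(-1) - 1 = -4 - 1 = -5)
T = 91 (T = -5 - 8*(-12) = -5 + 96 = 91)
((T + 425)*(-643 + 720))*(-547 + 1422) = ((91 + 425)*(-643 + 720))*(-547 + 1422) = (516*77)*875 = 39732*875 = 34765500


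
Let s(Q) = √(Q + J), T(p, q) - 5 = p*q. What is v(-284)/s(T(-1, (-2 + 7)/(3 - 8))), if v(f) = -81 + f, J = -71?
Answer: 73*I*√65/13 ≈ 45.273*I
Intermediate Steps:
T(p, q) = 5 + p*q
s(Q) = √(-71 + Q) (s(Q) = √(Q - 71) = √(-71 + Q))
v(-284)/s(T(-1, (-2 + 7)/(3 - 8))) = (-81 - 284)/(√(-71 + (5 - (-2 + 7)/(3 - 8)))) = -365/√(-71 + (5 - 5/(-5))) = -365/√(-71 + (5 - 5*(-1)/5)) = -365/√(-71 + (5 - 1*(-1))) = -365/√(-71 + (5 + 1)) = -365/√(-71 + 6) = -365*(-I*√65/65) = -(-73)*I*√65/13 = 73*I*√65/13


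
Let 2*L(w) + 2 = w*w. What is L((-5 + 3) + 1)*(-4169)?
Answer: 4169/2 ≈ 2084.5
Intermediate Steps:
L(w) = -1 + w²/2 (L(w) = -1 + (w*w)/2 = -1 + w²/2)
L((-5 + 3) + 1)*(-4169) = (-1 + ((-5 + 3) + 1)²/2)*(-4169) = (-1 + (-2 + 1)²/2)*(-4169) = (-1 + (½)*(-1)²)*(-4169) = (-1 + (½)*1)*(-4169) = (-1 + ½)*(-4169) = -½*(-4169) = 4169/2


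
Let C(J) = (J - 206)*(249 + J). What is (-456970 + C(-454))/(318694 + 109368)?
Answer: -160835/214031 ≈ -0.75146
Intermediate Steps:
C(J) = (-206 + J)*(249 + J)
(-456970 + C(-454))/(318694 + 109368) = (-456970 + (-51294 + (-454)² + 43*(-454)))/(318694 + 109368) = (-456970 + (-51294 + 206116 - 19522))/428062 = (-456970 + 135300)*(1/428062) = -321670*1/428062 = -160835/214031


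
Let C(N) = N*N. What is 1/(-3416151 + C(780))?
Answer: -1/2807751 ≈ -3.5616e-7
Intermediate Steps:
C(N) = N²
1/(-3416151 + C(780)) = 1/(-3416151 + 780²) = 1/(-3416151 + 608400) = 1/(-2807751) = -1/2807751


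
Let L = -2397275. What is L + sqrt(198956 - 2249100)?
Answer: -2397275 + 4*I*sqrt(128134) ≈ -2.3973e+6 + 1431.8*I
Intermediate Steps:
L + sqrt(198956 - 2249100) = -2397275 + sqrt(198956 - 2249100) = -2397275 + sqrt(-2050144) = -2397275 + 4*I*sqrt(128134)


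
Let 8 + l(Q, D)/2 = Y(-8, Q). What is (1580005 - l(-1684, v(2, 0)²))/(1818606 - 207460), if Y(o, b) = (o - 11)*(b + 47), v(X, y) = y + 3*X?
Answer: 1517815/1611146 ≈ 0.94207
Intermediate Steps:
Y(o, b) = (-11 + o)*(47 + b)
l(Q, D) = -1802 - 38*Q (l(Q, D) = -16 + 2*(-517 - 11*Q + 47*(-8) + Q*(-8)) = -16 + 2*(-517 - 11*Q - 376 - 8*Q) = -16 + 2*(-893 - 19*Q) = -16 + (-1786 - 38*Q) = -1802 - 38*Q)
(1580005 - l(-1684, v(2, 0)²))/(1818606 - 207460) = (1580005 - (-1802 - 38*(-1684)))/(1818606 - 207460) = (1580005 - (-1802 + 63992))/1611146 = (1580005 - 1*62190)*(1/1611146) = (1580005 - 62190)*(1/1611146) = 1517815*(1/1611146) = 1517815/1611146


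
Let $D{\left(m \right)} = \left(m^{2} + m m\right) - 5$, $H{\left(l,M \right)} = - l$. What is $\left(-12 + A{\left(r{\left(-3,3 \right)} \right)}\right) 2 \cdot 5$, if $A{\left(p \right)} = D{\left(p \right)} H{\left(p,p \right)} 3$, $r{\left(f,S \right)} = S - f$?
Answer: $-12180$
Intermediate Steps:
$D{\left(m \right)} = -5 + 2 m^{2}$ ($D{\left(m \right)} = \left(m^{2} + m^{2}\right) - 5 = 2 m^{2} - 5 = -5 + 2 m^{2}$)
$A{\left(p \right)} = - 3 p \left(-5 + 2 p^{2}\right)$ ($A{\left(p \right)} = \left(-5 + 2 p^{2}\right) \left(- p\right) 3 = - p \left(-5 + 2 p^{2}\right) 3 = - 3 p \left(-5 + 2 p^{2}\right)$)
$\left(-12 + A{\left(r{\left(-3,3 \right)} \right)}\right) 2 \cdot 5 = \left(-12 + \left(- 6 \left(3 - -3\right)^{3} + 15 \left(3 - -3\right)\right)\right) 2 \cdot 5 = \left(-12 + \left(- 6 \left(3 + 3\right)^{3} + 15 \left(3 + 3\right)\right)\right) 10 = \left(-12 + \left(- 6 \cdot 6^{3} + 15 \cdot 6\right)\right) 10 = \left(-12 + \left(\left(-6\right) 216 + 90\right)\right) 10 = \left(-12 + \left(-1296 + 90\right)\right) 10 = \left(-12 - 1206\right) 10 = \left(-1218\right) 10 = -12180$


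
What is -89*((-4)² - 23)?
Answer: 623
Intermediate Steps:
-89*((-4)² - 23) = -89*(16 - 23) = -89*(-7) = 623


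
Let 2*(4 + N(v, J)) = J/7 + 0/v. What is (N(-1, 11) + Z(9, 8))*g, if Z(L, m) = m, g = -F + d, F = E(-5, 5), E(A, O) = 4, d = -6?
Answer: -335/7 ≈ -47.857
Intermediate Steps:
N(v, J) = -4 + J/14 (N(v, J) = -4 + (J/7 + 0/v)/2 = -4 + (J*(⅐) + 0)/2 = -4 + (J/7 + 0)/2 = -4 + (J/7)/2 = -4 + J/14)
F = 4
g = -10 (g = -1*4 - 6 = -4 - 6 = -10)
(N(-1, 11) + Z(9, 8))*g = ((-4 + (1/14)*11) + 8)*(-10) = ((-4 + 11/14) + 8)*(-10) = (-45/14 + 8)*(-10) = (67/14)*(-10) = -335/7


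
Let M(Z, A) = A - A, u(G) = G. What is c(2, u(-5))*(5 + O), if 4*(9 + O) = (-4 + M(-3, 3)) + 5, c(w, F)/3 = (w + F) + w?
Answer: 45/4 ≈ 11.250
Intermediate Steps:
M(Z, A) = 0
c(w, F) = 3*F + 6*w (c(w, F) = 3*((w + F) + w) = 3*((F + w) + w) = 3*(F + 2*w) = 3*F + 6*w)
O = -35/4 (O = -9 + ((-4 + 0) + 5)/4 = -9 + (-4 + 5)/4 = -9 + (¼)*1 = -9 + ¼ = -35/4 ≈ -8.7500)
c(2, u(-5))*(5 + O) = (3*(-5) + 6*2)*(5 - 35/4) = (-15 + 12)*(-15/4) = -3*(-15/4) = 45/4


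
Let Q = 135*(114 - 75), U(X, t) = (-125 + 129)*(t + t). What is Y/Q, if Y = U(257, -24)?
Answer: -64/1755 ≈ -0.036467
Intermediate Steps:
U(X, t) = 8*t (U(X, t) = 4*(2*t) = 8*t)
Y = -192 (Y = 8*(-24) = -192)
Q = 5265 (Q = 135*39 = 5265)
Y/Q = -192/5265 = -192*1/5265 = -64/1755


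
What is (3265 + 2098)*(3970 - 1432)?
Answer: 13611294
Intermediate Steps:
(3265 + 2098)*(3970 - 1432) = 5363*2538 = 13611294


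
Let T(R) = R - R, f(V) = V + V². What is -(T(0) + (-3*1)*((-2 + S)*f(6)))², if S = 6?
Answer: -254016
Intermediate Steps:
T(R) = 0
-(T(0) + (-3*1)*((-2 + S)*f(6)))² = -(0 + (-3*1)*((-2 + 6)*(6*(1 + 6))))² = -(0 - 12*6*7)² = -(0 - 12*42)² = -(0 - 3*168)² = -(0 - 504)² = -1*(-504)² = -1*254016 = -254016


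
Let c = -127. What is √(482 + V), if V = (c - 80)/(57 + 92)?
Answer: √10670039/149 ≈ 21.923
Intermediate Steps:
V = -207/149 (V = (-127 - 80)/(57 + 92) = -207/149 ≈ -1.3893)
√(482 + V) = √(482 - 207/149) = √(71611/149) = √10670039/149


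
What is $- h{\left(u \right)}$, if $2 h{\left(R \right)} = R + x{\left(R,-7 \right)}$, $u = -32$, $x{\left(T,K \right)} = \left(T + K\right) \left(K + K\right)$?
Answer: $-257$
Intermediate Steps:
$x{\left(T,K \right)} = 2 K \left(K + T\right)$ ($x{\left(T,K \right)} = \left(K + T\right) 2 K = 2 K \left(K + T\right)$)
$h{\left(R \right)} = 49 - \frac{13 R}{2}$ ($h{\left(R \right)} = \frac{R + 2 \left(-7\right) \left(-7 + R\right)}{2} = \frac{R - \left(-98 + 14 R\right)}{2} = \frac{98 - 13 R}{2} = 49 - \frac{13 R}{2}$)
$- h{\left(u \right)} = - (49 - -208) = - (49 + 208) = \left(-1\right) 257 = -257$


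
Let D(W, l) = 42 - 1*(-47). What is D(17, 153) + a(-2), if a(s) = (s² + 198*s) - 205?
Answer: -508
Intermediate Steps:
a(s) = -205 + s² + 198*s
D(W, l) = 89 (D(W, l) = 42 + 47 = 89)
D(17, 153) + a(-2) = 89 + (-205 + (-2)² + 198*(-2)) = 89 + (-205 + 4 - 396) = 89 - 597 = -508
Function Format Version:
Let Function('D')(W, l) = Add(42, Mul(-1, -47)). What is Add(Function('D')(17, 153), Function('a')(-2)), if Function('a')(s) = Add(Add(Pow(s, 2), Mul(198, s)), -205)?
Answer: -508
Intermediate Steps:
Function('a')(s) = Add(-205, Pow(s, 2), Mul(198, s))
Function('D')(W, l) = 89 (Function('D')(W, l) = Add(42, 47) = 89)
Add(Function('D')(17, 153), Function('a')(-2)) = Add(89, Add(-205, Pow(-2, 2), Mul(198, -2))) = Add(89, Add(-205, 4, -396)) = Add(89, -597) = -508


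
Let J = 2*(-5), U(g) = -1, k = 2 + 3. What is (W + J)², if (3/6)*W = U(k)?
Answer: 144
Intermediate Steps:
k = 5
J = -10
W = -2 (W = 2*(-1) = -2)
(W + J)² = (-2 - 10)² = (-12)² = 144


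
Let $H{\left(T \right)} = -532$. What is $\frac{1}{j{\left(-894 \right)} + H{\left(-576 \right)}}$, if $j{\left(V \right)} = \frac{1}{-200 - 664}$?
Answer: $- \frac{864}{459649} \approx -0.0018797$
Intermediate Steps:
$j{\left(V \right)} = - \frac{1}{864}$ ($j{\left(V \right)} = \frac{1}{-864} = - \frac{1}{864}$)
$\frac{1}{j{\left(-894 \right)} + H{\left(-576 \right)}} = \frac{1}{- \frac{1}{864} - 532} = \frac{1}{- \frac{459649}{864}} = - \frac{864}{459649}$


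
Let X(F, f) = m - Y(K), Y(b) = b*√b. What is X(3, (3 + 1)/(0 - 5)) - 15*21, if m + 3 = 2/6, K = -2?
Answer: -953/3 + 2*I*√2 ≈ -317.67 + 2.8284*I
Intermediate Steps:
Y(b) = b^(3/2)
m = -8/3 (m = -3 + 2/6 = -3 + 2*(⅙) = -3 + ⅓ = -8/3 ≈ -2.6667)
X(F, f) = -8/3 + 2*I*√2 (X(F, f) = -8/3 - (-2)^(3/2) = -8/3 - (-2)*I*√2 = -8/3 + 2*I*√2)
X(3, (3 + 1)/(0 - 5)) - 15*21 = (-8/3 + 2*I*√2) - 15*21 = (-8/3 + 2*I*√2) - 315 = -953/3 + 2*I*√2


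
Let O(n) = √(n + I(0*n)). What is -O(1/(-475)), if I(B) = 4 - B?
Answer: -3*√4009/95 ≈ -1.9995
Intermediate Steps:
O(n) = √(4 + n) (O(n) = √(n + (4 - 0*n)) = √(n + (4 - 1*0)) = √(n + (4 + 0)) = √(n + 4) = √(4 + n))
-O(1/(-475)) = -√(4 + 1/(-475)) = -√(4 - 1/475) = -√(1899/475) = -3*√4009/95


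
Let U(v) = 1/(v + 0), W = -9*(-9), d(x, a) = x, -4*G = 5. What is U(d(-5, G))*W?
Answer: -81/5 ≈ -16.200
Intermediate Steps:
G = -5/4 (G = -1/4*5 = -5/4 ≈ -1.2500)
W = 81
U(v) = 1/v
U(d(-5, G))*W = 81/(-5) = -1/5*81 = -81/5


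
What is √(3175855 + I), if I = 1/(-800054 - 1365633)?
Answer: 2*√3723848924726248202/2165687 ≈ 1782.1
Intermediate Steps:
I = -1/2165687 (I = 1/(-2165687) = -1/2165687 ≈ -4.6175e-7)
√(3175855 + I) = √(3175855 - 1/2165687) = √(6877907887384/2165687) = 2*√3723848924726248202/2165687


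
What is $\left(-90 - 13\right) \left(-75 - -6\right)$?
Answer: $7107$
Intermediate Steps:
$\left(-90 - 13\right) \left(-75 - -6\right) = - 103 \left(-75 + 6\right) = \left(-103\right) \left(-69\right) = 7107$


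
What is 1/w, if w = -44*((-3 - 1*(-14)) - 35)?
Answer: 1/1056 ≈ 0.00094697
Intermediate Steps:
w = 1056 (w = -44*((-3 + 14) - 35) = -44*(11 - 35) = -44*(-24) = 1056)
1/w = 1/1056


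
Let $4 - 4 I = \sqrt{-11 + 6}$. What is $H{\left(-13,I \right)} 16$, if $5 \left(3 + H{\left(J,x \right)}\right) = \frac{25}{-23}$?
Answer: $- \frac{1184}{23} \approx -51.478$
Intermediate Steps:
$I = 1 - \frac{i \sqrt{5}}{4}$ ($I = 1 - \frac{\sqrt{-11 + 6}}{4} = 1 - \frac{\sqrt{-5}}{4} = 1 - \frac{i \sqrt{5}}{4} \approx 1.0 - 0.55902 i$)
$H{\left(J,x \right)} = - \frac{74}{23}$ ($H{\left(J,x \right)} = -3 + \frac{25 \frac{1}{-23}}{5} = -3 + \frac{25 \left(- \frac{1}{23}\right)}{5} = -3 + \frac{1}{5} \left(- \frac{25}{23}\right) = -3 - \frac{5}{23} = - \frac{74}{23}$)
$H{\left(-13,I \right)} 16 = \left(- \frac{74}{23}\right) 16 = - \frac{1184}{23}$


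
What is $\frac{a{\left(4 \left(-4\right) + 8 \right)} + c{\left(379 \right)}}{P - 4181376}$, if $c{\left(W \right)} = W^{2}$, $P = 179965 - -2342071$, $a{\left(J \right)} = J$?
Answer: $- \frac{143633}{1659340} \approx -0.08656$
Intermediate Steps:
$P = 2522036$ ($P = 179965 + 2342071 = 2522036$)
$\frac{a{\left(4 \left(-4\right) + 8 \right)} + c{\left(379 \right)}}{P - 4181376} = \frac{\left(4 \left(-4\right) + 8\right) + 379^{2}}{2522036 - 4181376} = \frac{\left(-16 + 8\right) + 143641}{-1659340} = \left(-8 + 143641\right) \left(- \frac{1}{1659340}\right) = 143633 \left(- \frac{1}{1659340}\right) = - \frac{143633}{1659340}$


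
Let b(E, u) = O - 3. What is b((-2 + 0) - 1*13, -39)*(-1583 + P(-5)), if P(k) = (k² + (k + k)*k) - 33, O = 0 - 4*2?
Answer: 16951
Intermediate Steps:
O = -8 (O = 0 - 8 = -8)
P(k) = -33 + 3*k² (P(k) = (k² + (2*k)*k) - 33 = (k² + 2*k²) - 33 = 3*k² - 33 = -33 + 3*k²)
b(E, u) = -11 (b(E, u) = -8 - 3 = -11)
b((-2 + 0) - 1*13, -39)*(-1583 + P(-5)) = -11*(-1583 + (-33 + 3*(-5)²)) = -11*(-1583 + (-33 + 3*25)) = -11*(-1583 + (-33 + 75)) = -11*(-1583 + 42) = -11*(-1541) = 16951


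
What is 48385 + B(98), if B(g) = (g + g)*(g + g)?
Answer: 86801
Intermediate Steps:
B(g) = 4*g² (B(g) = (2*g)*(2*g) = 4*g²)
48385 + B(98) = 48385 + 4*98² = 48385 + 4*9604 = 48385 + 38416 = 86801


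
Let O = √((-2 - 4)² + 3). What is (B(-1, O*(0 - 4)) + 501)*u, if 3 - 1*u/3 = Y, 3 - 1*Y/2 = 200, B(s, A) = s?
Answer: 595500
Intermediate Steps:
O = √39 (O = √((-6)² + 3) = √(36 + 3) = √39 ≈ 6.2450)
Y = -394 (Y = 6 - 2*200 = 6 - 400 = -394)
u = 1191 (u = 9 - 3*(-394) = 9 + 1182 = 1191)
(B(-1, O*(0 - 4)) + 501)*u = (-1 + 501)*1191 = 500*1191 = 595500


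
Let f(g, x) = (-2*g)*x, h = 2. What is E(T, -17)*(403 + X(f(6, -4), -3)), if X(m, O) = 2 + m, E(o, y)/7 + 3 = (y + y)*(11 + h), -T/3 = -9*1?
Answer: -1411095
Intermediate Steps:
T = 27 (T = -(-27) = -3*(-9) = 27)
E(o, y) = -21 + 182*y (E(o, y) = -21 + 7*((y + y)*(11 + 2)) = -21 + 7*((2*y)*13) = -21 + 7*(26*y) = -21 + 182*y)
f(g, x) = -2*g*x
E(T, -17)*(403 + X(f(6, -4), -3)) = (-21 + 182*(-17))*(403 + (2 - 2*6*(-4))) = (-21 - 3094)*(403 + (2 + 48)) = -3115*(403 + 50) = -3115*453 = -1411095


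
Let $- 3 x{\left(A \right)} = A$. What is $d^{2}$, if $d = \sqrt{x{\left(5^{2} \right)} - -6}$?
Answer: $- \frac{7}{3} \approx -2.3333$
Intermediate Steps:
$x{\left(A \right)} = - \frac{A}{3}$
$d = \frac{i \sqrt{21}}{3}$ ($d = \sqrt{- \frac{5^{2}}{3} - -6} = \sqrt{\left(- \frac{1}{3}\right) 25 + 6} = \sqrt{- \frac{25}{3} + 6} = \sqrt{- \frac{7}{3}} = \frac{i \sqrt{21}}{3} \approx 1.5275 i$)
$d^{2} = \left(\frac{i \sqrt{21}}{3}\right)^{2} = - \frac{7}{3}$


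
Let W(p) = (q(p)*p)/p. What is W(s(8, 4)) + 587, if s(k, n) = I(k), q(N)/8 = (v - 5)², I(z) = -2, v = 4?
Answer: 595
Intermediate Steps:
q(N) = 8 (q(N) = 8*(4 - 5)² = 8*(-1)² = 8*1 = 8)
s(k, n) = -2
W(p) = 8 (W(p) = (8*p)/p = 8)
W(s(8, 4)) + 587 = 8 + 587 = 595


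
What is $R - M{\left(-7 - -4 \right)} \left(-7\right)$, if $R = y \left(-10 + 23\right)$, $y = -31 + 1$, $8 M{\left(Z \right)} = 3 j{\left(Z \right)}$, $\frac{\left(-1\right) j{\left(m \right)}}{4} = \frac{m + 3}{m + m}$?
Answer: $-390$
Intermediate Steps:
$j{\left(m \right)} = - \frac{2 \left(3 + m\right)}{m}$ ($j{\left(m \right)} = - 4 \frac{m + 3}{m + m} = - 4 \frac{3 + m}{2 m} = - \frac{2 \left(3 + m\right)}{m}$)
$M{\left(Z \right)} = - \frac{3}{4} - \frac{9}{4 Z}$ ($M{\left(Z \right)} = \frac{3 \left(-2 - \frac{6}{Z}\right)}{8} = \frac{-6 - \frac{18}{Z}}{8} = - \frac{3}{4} - \frac{9}{4 Z}$)
$y = -30$
$R = -390$ ($R = - 30 \left(-10 + 23\right) = \left(-30\right) 13 = -390$)
$R - M{\left(-7 - -4 \right)} \left(-7\right) = -390 - \frac{3 \left(-3 - \left(-7 - -4\right)\right)}{4 \left(-7 - -4\right)} \left(-7\right) = -390 - \frac{3 \left(-3 - \left(-7 + 4\right)\right)}{4 \left(-7 + 4\right)} \left(-7\right) = -390 - \frac{3 \left(-3 - -3\right)}{4 \left(-3\right)} \left(-7\right) = -390 - \frac{3}{4} \left(- \frac{1}{3}\right) \left(-3 + 3\right) \left(-7\right) = -390 - \frac{3}{4} \left(- \frac{1}{3}\right) 0 \left(-7\right) = -390 - 0 \left(-7\right) = -390 - 0 = -390 + 0 = -390$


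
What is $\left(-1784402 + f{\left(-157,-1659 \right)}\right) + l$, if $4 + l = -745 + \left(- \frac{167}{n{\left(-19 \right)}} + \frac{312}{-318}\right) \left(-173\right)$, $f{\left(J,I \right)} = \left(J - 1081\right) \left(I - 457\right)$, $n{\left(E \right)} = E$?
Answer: $\frac{838937900}{1007} \approx 8.3311 \cdot 10^{5}$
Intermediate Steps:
$f{\left(J,I \right)} = \left(-1081 + J\right) \left(-457 + I\right)$
$l = - \frac{2114542}{1007}$ ($l = -4 + \left(-745 + \left(- \frac{167}{-19} + \frac{312}{-318}\right) \left(-173\right)\right) = -4 + \left(-745 + \left(\left(-167\right) \left(- \frac{1}{19}\right) + 312 \left(- \frac{1}{318}\right)\right) \left(-173\right)\right) = -4 + \left(-745 + \left(\frac{167}{19} - \frac{52}{53}\right) \left(-173\right)\right) = -4 + \left(-745 + \frac{7863}{1007} \left(-173\right)\right) = -4 - \frac{2110514}{1007} = - \frac{2114542}{1007} \approx -2099.8$)
$\left(-1784402 + f{\left(-157,-1659 \right)}\right) + l = \left(-1784402 - -2619608\right) - \frac{2114542}{1007} = \left(-1784402 + \left(494017 + 1793379 + 71749 + 260463\right)\right) - \frac{2114542}{1007} = \left(-1784402 + 2619608\right) - \frac{2114542}{1007} = 835206 - \frac{2114542}{1007} = \frac{838937900}{1007}$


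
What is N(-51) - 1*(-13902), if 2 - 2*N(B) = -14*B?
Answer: 13546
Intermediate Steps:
N(B) = 1 + 7*B (N(B) = 1 - (-7)*B = 1 + 7*B)
N(-51) - 1*(-13902) = (1 + 7*(-51)) - 1*(-13902) = (1 - 357) + 13902 = -356 + 13902 = 13546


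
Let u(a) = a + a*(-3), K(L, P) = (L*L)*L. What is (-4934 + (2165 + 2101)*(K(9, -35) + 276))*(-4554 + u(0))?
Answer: -19502031384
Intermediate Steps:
K(L, P) = L**3 (K(L, P) = L**2*L = L**3)
u(a) = -2*a (u(a) = a - 3*a = -2*a)
(-4934 + (2165 + 2101)*(K(9, -35) + 276))*(-4554 + u(0)) = (-4934 + (2165 + 2101)*(9**3 + 276))*(-4554 - 2*0) = (-4934 + 4266*(729 + 276))*(-4554 + 0) = (-4934 + 4266*1005)*(-4554) = (-4934 + 4287330)*(-4554) = 4282396*(-4554) = -19502031384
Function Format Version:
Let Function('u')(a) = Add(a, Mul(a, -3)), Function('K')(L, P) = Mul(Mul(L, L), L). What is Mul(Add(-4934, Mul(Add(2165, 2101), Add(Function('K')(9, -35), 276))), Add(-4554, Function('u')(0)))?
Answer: -19502031384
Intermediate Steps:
Function('K')(L, P) = Pow(L, 3) (Function('K')(L, P) = Mul(Pow(L, 2), L) = Pow(L, 3))
Function('u')(a) = Mul(-2, a) (Function('u')(a) = Add(a, Mul(-3, a)) = Mul(-2, a))
Mul(Add(-4934, Mul(Add(2165, 2101), Add(Function('K')(9, -35), 276))), Add(-4554, Function('u')(0))) = Mul(Add(-4934, Mul(Add(2165, 2101), Add(Pow(9, 3), 276))), Add(-4554, Mul(-2, 0))) = Mul(Add(-4934, Mul(4266, Add(729, 276))), Add(-4554, 0)) = Mul(Add(-4934, Mul(4266, 1005)), -4554) = Mul(Add(-4934, 4287330), -4554) = Mul(4282396, -4554) = -19502031384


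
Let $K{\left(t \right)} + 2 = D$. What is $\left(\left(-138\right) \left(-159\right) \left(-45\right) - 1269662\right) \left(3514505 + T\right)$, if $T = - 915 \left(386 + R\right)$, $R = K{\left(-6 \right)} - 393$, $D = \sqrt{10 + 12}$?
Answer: $-7951007362480 + 2065202580 \sqrt{22} \approx -7.9413 \cdot 10^{12}$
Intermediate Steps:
$D = \sqrt{22} \approx 4.6904$
$K{\left(t \right)} = -2 + \sqrt{22}$
$R = -395 + \sqrt{22}$ ($R = \left(-2 + \sqrt{22}\right) - 393 = -395 + \sqrt{22} \approx -390.31$)
$T = 8235 - 915 \sqrt{22}$ ($T = - 915 \left(386 - \left(395 - \sqrt{22}\right)\right) = - 915 \left(-9 + \sqrt{22}\right) = 8235 - 915 \sqrt{22} \approx 3943.3$)
$\left(\left(-138\right) \left(-159\right) \left(-45\right) - 1269662\right) \left(3514505 + T\right) = \left(\left(-138\right) \left(-159\right) \left(-45\right) - 1269662\right) \left(3514505 + \left(8235 - 915 \sqrt{22}\right)\right) = \left(21942 \left(-45\right) - 1269662\right) \left(3522740 - 915 \sqrt{22}\right) = \left(-987390 - 1269662\right) \left(3522740 - 915 \sqrt{22}\right) = - 2257052 \left(3522740 - 915 \sqrt{22}\right) = -7951007362480 + 2065202580 \sqrt{22}$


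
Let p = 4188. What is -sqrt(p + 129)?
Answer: -sqrt(4317) ≈ -65.704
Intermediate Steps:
-sqrt(p + 129) = -sqrt(4188 + 129) = -sqrt(4317)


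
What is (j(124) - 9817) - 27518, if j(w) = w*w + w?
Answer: -21835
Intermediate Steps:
j(w) = w + w**2 (j(w) = w**2 + w = w + w**2)
(j(124) - 9817) - 27518 = (124*(1 + 124) - 9817) - 27518 = (124*125 - 9817) - 27518 = (15500 - 9817) - 27518 = 5683 - 27518 = -21835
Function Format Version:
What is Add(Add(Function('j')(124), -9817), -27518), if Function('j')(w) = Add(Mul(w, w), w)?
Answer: -21835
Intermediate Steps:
Function('j')(w) = Add(w, Pow(w, 2)) (Function('j')(w) = Add(Pow(w, 2), w) = Add(w, Pow(w, 2)))
Add(Add(Function('j')(124), -9817), -27518) = Add(Add(Mul(124, Add(1, 124)), -9817), -27518) = Add(Add(Mul(124, 125), -9817), -27518) = Add(Add(15500, -9817), -27518) = Add(5683, -27518) = -21835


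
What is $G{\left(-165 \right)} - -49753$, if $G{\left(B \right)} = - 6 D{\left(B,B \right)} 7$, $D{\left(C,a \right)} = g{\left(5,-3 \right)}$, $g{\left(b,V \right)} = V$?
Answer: $49879$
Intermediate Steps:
$D{\left(C,a \right)} = -3$
$G{\left(B \right)} = 126$ ($G{\left(B \right)} = \left(-6\right) \left(-3\right) 7 = 18 \cdot 7 = 126$)
$G{\left(-165 \right)} - -49753 = 126 - -49753 = 126 + 49753 = 49879$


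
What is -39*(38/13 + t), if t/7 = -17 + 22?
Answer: -1479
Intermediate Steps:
t = 35 (t = 7*(-17 + 22) = 7*5 = 35)
-39*(38/13 + t) = -39*(38/13 + 35) = -39*493/13 = -1479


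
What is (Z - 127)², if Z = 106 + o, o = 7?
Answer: 196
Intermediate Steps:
Z = 113 (Z = 106 + 7 = 113)
(Z - 127)² = (113 - 127)² = (-14)² = 196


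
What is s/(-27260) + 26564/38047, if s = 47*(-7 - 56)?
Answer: 17804081/22067260 ≈ 0.80681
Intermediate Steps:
s = -2961 (s = 47*(-63) = -2961)
s/(-27260) + 26564/38047 = -2961/(-27260) + 26564/38047 = -2961*(-1/27260) + 26564*(1/38047) = 63/580 + 26564/38047 = 17804081/22067260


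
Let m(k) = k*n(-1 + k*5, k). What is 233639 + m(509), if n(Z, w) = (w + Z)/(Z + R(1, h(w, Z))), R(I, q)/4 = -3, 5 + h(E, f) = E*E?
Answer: 593127925/2532 ≈ 2.3425e+5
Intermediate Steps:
h(E, f) = -5 + E**2 (h(E, f) = -5 + E*E = -5 + E**2)
R(I, q) = -12 (R(I, q) = 4*(-3) = -12)
n(Z, w) = (Z + w)/(-12 + Z) (n(Z, w) = (w + Z)/(Z - 12) = (Z + w)/(-12 + Z))
m(k) = k*(-1 + 6*k)/(-13 + 5*k) (m(k) = k*(((-1 + k*5) + k)/(-12 + (-1 + k*5))) = k*(((-1 + 5*k) + k)/(-12 + (-1 + 5*k))) = k*((-1 + 6*k)/(-13 + 5*k)) = k*(-1 + 6*k)/(-13 + 5*k))
233639 + m(509) = 233639 + 509*(-1 + 6*509)/(-13 + 5*509) = 233639 + 509*(-1 + 3054)/(-13 + 2545) = 233639 + 509*3053/2532 = 233639 + 509*(1/2532)*3053 = 233639 + 1553977/2532 = 593127925/2532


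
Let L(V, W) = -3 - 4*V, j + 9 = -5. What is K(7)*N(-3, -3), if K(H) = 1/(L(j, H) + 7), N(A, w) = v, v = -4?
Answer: -1/15 ≈ -0.066667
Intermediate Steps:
j = -14 (j = -9 - 5 = -14)
N(A, w) = -4
K(H) = 1/60 (K(H) = 1/((-3 - 4*(-14)) + 7) = 1/((-3 + 56) + 7) = 1/(53 + 7) = 1/60)
K(7)*N(-3, -3) = (1/60)*(-4) = -1/15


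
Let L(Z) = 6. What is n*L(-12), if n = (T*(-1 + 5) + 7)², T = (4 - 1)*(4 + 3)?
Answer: 49686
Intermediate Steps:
T = 21 (T = 3*7 = 21)
n = 8281 (n = (21*(-1 + 5) + 7)² = (21*4 + 7)² = (84 + 7)² = 91² = 8281)
n*L(-12) = 8281*6 = 49686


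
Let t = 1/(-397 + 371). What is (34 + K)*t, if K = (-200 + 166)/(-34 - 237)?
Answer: -4624/3523 ≈ -1.3125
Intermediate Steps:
t = -1/26 (t = 1/(-26) = -1/26 ≈ -0.038462)
K = 34/271 (K = -34/(-271) = -34*(-1/271) = 34/271 ≈ 0.12546)
(34 + K)*t = (34 + 34/271)*(-1/26) = (9248/271)*(-1/26) = -4624/3523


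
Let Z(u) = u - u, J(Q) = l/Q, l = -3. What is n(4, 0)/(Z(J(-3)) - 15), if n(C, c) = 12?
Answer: -4/5 ≈ -0.80000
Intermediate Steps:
J(Q) = -3/Q
Z(u) = 0
n(4, 0)/(Z(J(-3)) - 15) = 12/(0 - 15) = 12/(-15) = 12*(-1/15) = -4/5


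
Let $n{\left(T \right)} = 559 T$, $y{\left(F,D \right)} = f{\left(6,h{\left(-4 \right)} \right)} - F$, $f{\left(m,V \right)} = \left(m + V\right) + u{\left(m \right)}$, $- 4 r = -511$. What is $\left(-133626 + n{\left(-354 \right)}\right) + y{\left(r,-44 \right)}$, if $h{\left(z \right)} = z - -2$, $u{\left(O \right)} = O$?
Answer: $- \frac{1326519}{4} \approx -3.3163 \cdot 10^{5}$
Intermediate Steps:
$r = \frac{511}{4}$ ($r = \left(- \frac{1}{4}\right) \left(-511\right) = \frac{511}{4} \approx 127.75$)
$h{\left(z \right)} = 2 + z$ ($h{\left(z \right)} = z + 2 = 2 + z$)
$f{\left(m,V \right)} = V + 2 m$ ($f{\left(m,V \right)} = \left(m + V\right) + m = \left(V + m\right) + m = V + 2 m$)
$y{\left(F,D \right)} = 10 - F$ ($y{\left(F,D \right)} = \left(\left(2 - 4\right) + 2 \cdot 6\right) - F = \left(-2 + 12\right) - F = 10 - F$)
$\left(-133626 + n{\left(-354 \right)}\right) + y{\left(r,-44 \right)} = \left(-133626 + 559 \left(-354\right)\right) + \left(10 - \frac{511}{4}\right) = \left(-133626 - 197886\right) + \left(10 - \frac{511}{4}\right) = -331512 - \frac{471}{4} = - \frac{1326519}{4}$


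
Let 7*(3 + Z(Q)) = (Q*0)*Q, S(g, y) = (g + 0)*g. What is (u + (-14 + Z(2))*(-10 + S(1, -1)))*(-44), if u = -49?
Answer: -4576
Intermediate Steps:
S(g, y) = g² (S(g, y) = g*g = g²)
Z(Q) = -3 (Z(Q) = -3 + ((Q*0)*Q)/7 = -3 + (0*Q)/7 = -3 + (⅐)*0 = -3 + 0 = -3)
(u + (-14 + Z(2))*(-10 + S(1, -1)))*(-44) = (-49 + (-14 - 3)*(-10 + 1²))*(-44) = (-49 - 17*(-10 + 1))*(-44) = (-49 - 17*(-9))*(-44) = (-49 + 153)*(-44) = 104*(-44) = -4576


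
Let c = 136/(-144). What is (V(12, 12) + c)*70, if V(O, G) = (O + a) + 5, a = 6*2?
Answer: 17675/9 ≈ 1963.9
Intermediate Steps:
a = 12
V(O, G) = 17 + O (V(O, G) = (O + 12) + 5 = (12 + O) + 5 = 17 + O)
c = -17/18 (c = 136*(-1/144) = -17/18 ≈ -0.94444)
(V(12, 12) + c)*70 = ((17 + 12) - 17/18)*70 = (29 - 17/18)*70 = (505/18)*70 = 17675/9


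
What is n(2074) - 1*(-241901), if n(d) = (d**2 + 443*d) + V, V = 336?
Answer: 5462495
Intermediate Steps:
n(d) = 336 + d**2 + 443*d (n(d) = (d**2 + 443*d) + 336 = 336 + d**2 + 443*d)
n(2074) - 1*(-241901) = (336 + 2074**2 + 443*2074) - 1*(-241901) = (336 + 4301476 + 918782) + 241901 = 5220594 + 241901 = 5462495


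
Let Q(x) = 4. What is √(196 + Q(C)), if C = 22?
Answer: 10*√2 ≈ 14.142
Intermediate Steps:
√(196 + Q(C)) = √(196 + 4) = √200 = 10*√2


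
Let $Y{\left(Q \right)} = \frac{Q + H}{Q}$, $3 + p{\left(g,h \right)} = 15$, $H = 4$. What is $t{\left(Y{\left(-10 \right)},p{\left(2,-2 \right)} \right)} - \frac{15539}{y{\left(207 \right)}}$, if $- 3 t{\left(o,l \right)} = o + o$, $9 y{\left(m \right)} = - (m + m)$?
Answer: $\frac{77603}{230} \approx 337.4$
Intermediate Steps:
$p{\left(g,h \right)} = 12$ ($p{\left(g,h \right)} = -3 + 15 = 12$)
$y{\left(m \right)} = - \frac{2 m}{9}$ ($y{\left(m \right)} = \frac{\left(-1\right) \left(m + m\right)}{9} = \frac{\left(-1\right) 2 m}{9} = \frac{\left(-2\right) m}{9} = - \frac{2 m}{9}$)
$Y{\left(Q \right)} = \frac{4 + Q}{Q}$ ($Y{\left(Q \right)} = \frac{Q + 4}{Q} = \frac{4 + Q}{Q}$)
$t{\left(o,l \right)} = - \frac{2 o}{3}$ ($t{\left(o,l \right)} = - \frac{o + o}{3} = - \frac{2 o}{3}$)
$t{\left(Y{\left(-10 \right)},p{\left(2,-2 \right)} \right)} - \frac{15539}{y{\left(207 \right)}} = - \frac{2 \frac{4 - 10}{-10}}{3} - \frac{15539}{\left(- \frac{2}{9}\right) 207} = - \frac{2 \left(\left(- \frac{1}{10}\right) \left(-6\right)\right)}{3} - \frac{15539}{-46} = \left(- \frac{2}{3}\right) \frac{3}{5} - 15539 \left(- \frac{1}{46}\right) = - \frac{2}{5} - - \frac{15539}{46} = - \frac{2}{5} + \frac{15539}{46} = \frac{77603}{230}$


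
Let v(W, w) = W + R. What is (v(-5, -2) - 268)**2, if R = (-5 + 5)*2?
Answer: 74529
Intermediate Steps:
R = 0 (R = 0*2 = 0)
v(W, w) = W (v(W, w) = W + 0 = W)
(v(-5, -2) - 268)**2 = (-5 - 268)**2 = (-273)**2 = 74529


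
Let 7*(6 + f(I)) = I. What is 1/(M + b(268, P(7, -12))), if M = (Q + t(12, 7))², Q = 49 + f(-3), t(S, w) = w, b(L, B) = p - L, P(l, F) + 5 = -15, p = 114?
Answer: 49/112863 ≈ 0.00043415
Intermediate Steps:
P(l, F) = -20 (P(l, F) = -5 - 15 = -20)
b(L, B) = 114 - L
f(I) = -6 + I/7
Q = 298/7 (Q = 49 + (-6 + (⅐)*(-3)) = 49 + (-6 - 3/7) = 49 - 45/7 = 298/7 ≈ 42.571)
M = 120409/49 (M = (298/7 + 7)² = (347/7)² = 120409/49 ≈ 2457.3)
1/(M + b(268, P(7, -12))) = 1/(120409/49 + (114 - 1*268)) = 1/(120409/49 + (114 - 268)) = 1/(120409/49 - 154) = 1/(112863/49) = 49/112863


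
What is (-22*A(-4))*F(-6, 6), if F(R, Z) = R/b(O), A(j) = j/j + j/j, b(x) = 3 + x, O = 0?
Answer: 88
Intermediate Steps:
A(j) = 2 (A(j) = 1 + 1 = 2)
F(R, Z) = R/3 (F(R, Z) = R/(3 + 0) = R/3)
(-22*A(-4))*F(-6, 6) = (-22*2)*((⅓)*(-6)) = -44*(-2) = 88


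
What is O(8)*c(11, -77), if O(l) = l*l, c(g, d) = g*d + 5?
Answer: -53888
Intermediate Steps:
c(g, d) = 5 + d*g (c(g, d) = d*g + 5 = 5 + d*g)
O(l) = l²
O(8)*c(11, -77) = 8²*(5 - 77*11) = 64*(5 - 847) = 64*(-842) = -53888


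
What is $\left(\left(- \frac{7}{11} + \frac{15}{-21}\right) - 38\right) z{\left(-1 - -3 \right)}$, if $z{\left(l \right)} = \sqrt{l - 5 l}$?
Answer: $- \frac{6060 i \sqrt{2}}{77} \approx - 111.3 i$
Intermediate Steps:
$z{\left(l \right)} = 2 \sqrt{- l}$ ($z{\left(l \right)} = \sqrt{- 4 l} = 2 \sqrt{- l}$)
$\left(\left(- \frac{7}{11} + \frac{15}{-21}\right) - 38\right) z{\left(-1 - -3 \right)} = \left(\left(- \frac{7}{11} + \frac{15}{-21}\right) - 38\right) 2 \sqrt{- (-1 - -3)} = \left(\left(\left(-7\right) \frac{1}{11} + 15 \left(- \frac{1}{21}\right)\right) - 38\right) 2 \sqrt{- (-1 + 3)} = \left(\left(- \frac{7}{11} - \frac{5}{7}\right) - 38\right) 2 \sqrt{\left(-1\right) 2} = \left(- \frac{104}{77} - 38\right) 2 \sqrt{-2} = - \frac{3030 \cdot 2 i \sqrt{2}}{77} = - \frac{6060 i \sqrt{2}}{77}$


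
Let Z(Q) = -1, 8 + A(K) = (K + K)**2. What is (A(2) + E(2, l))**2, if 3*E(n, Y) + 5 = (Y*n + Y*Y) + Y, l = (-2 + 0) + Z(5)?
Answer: 361/9 ≈ 40.111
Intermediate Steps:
A(K) = -8 + 4*K**2 (A(K) = -8 + (K + K)**2 = -8 + (2*K)**2 = -8 + 4*K**2)
l = -3 (l = (-2 + 0) - 1 = -2 - 1 = -3)
E(n, Y) = -5/3 + Y/3 + Y**2/3 + Y*n/3 (E(n, Y) = -5/3 + ((Y*n + Y*Y) + Y)/3 = -5/3 + ((Y*n + Y**2) + Y)/3 = -5/3 + ((Y**2 + Y*n) + Y)/3 = -5/3 + (Y + Y**2 + Y*n)/3 = -5/3 + (Y/3 + Y**2/3 + Y*n/3) = -5/3 + Y/3 + Y**2/3 + Y*n/3)
(A(2) + E(2, l))**2 = ((-8 + 4*2**2) + (-5/3 + (1/3)*(-3) + (1/3)*(-3)**2 + (1/3)*(-3)*2))**2 = ((-8 + 4*4) + (-5/3 - 1 + (1/3)*9 - 2))**2 = ((-8 + 16) + (-5/3 - 1 + 3 - 2))**2 = (8 - 5/3)**2 = (19/3)**2 = 361/9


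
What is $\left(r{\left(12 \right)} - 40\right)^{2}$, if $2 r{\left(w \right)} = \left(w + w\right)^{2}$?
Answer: $61504$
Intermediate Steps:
$r{\left(w \right)} = 2 w^{2}$ ($r{\left(w \right)} = \frac{\left(w + w\right)^{2}}{2} = \frac{\left(2 w\right)^{2}}{2} = \frac{4 w^{2}}{2} = 2 w^{2}$)
$\left(r{\left(12 \right)} - 40\right)^{2} = \left(2 \cdot 12^{2} - 40\right)^{2} = \left(2 \cdot 144 - 40\right)^{2} = \left(288 - 40\right)^{2} = 248^{2} = 61504$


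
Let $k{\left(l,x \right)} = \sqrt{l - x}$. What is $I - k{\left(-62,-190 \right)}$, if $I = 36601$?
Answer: $36601 - 8 \sqrt{2} \approx 36590.0$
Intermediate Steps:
$I - k{\left(-62,-190 \right)} = 36601 - \sqrt{-62 - -190} = 36601 - \sqrt{-62 + 190} = 36601 - \sqrt{128} = 36601 - 8 \sqrt{2}$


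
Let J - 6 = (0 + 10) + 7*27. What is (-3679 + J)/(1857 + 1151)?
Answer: -1737/1504 ≈ -1.1549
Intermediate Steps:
J = 205 (J = 6 + ((0 + 10) + 7*27) = 6 + (10 + 189) = 6 + 199 = 205)
(-3679 + J)/(1857 + 1151) = (-3679 + 205)/(1857 + 1151) = -3474/3008 = -3474*1/3008 = -1737/1504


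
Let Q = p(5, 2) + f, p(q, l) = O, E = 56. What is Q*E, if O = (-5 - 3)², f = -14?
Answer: 2800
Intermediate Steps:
O = 64 (O = (-8)² = 64)
p(q, l) = 64
Q = 50 (Q = 64 - 14 = 50)
Q*E = 50*56 = 2800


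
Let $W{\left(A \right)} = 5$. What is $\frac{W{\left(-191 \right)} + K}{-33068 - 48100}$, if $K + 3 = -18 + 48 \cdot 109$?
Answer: $- \frac{326}{5073} \approx -0.064262$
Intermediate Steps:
$K = 5211$ ($K = -3 + \left(-18 + 48 \cdot 109\right) = -3 + \left(-18 + 5232\right) = -3 + 5214 = 5211$)
$\frac{W{\left(-191 \right)} + K}{-33068 - 48100} = \frac{5 + 5211}{-33068 - 48100} = \frac{5216}{-81168} = 5216 \left(- \frac{1}{81168}\right) = - \frac{326}{5073}$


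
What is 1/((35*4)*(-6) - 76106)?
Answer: -1/76946 ≈ -1.2996e-5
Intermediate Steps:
1/((35*4)*(-6) - 76106) = 1/(140*(-6) - 76106) = 1/(-840 - 76106) = 1/(-76946) = -1/76946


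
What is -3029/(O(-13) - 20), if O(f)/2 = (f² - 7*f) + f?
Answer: -3029/474 ≈ -6.3903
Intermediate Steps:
O(f) = -12*f + 2*f² (O(f) = 2*((f² - 7*f) + f) = 2*(f² - 6*f) = -12*f + 2*f²)
-3029/(O(-13) - 20) = -3029/(2*(-13)*(-6 - 13) - 20) = -3029/(2*(-13)*(-19) - 20) = -3029/(494 - 20) = -3029/474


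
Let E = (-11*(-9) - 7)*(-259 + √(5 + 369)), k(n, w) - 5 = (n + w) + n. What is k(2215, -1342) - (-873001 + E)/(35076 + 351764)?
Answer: 1197392949/386840 - 23*√374/96710 ≈ 3095.3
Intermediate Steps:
k(n, w) = 5 + w + 2*n (k(n, w) = 5 + ((n + w) + n) = 5 + (w + 2*n) = 5 + w + 2*n)
E = -23828 + 92*√374 (E = (99 - 7)*(-259 + √374) = 92*(-259 + √374) = -23828 + 92*√374 ≈ -22049.)
k(2215, -1342) - (-873001 + E)/(35076 + 351764) = (5 - 1342 + 2*2215) - (-873001 + (-23828 + 92*√374))/(35076 + 351764) = (5 - 1342 + 4430) - (-896829 + 92*√374)/386840 = 3093 - (-896829 + 92*√374)/386840 = 3093 - (-896829/386840 + 23*√374/96710) = 3093 + (896829/386840 - 23*√374/96710) = 1197392949/386840 - 23*√374/96710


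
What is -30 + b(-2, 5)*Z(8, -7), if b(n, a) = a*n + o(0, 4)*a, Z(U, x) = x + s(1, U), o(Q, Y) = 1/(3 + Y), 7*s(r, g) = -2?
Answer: 1845/49 ≈ 37.653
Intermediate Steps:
s(r, g) = -2/7 (s(r, g) = (1/7)*(-2) = -2/7)
Z(U, x) = -2/7 + x (Z(U, x) = x - 2/7 = -2/7 + x)
b(n, a) = a/7 + a*n (b(n, a) = a*n + a/(3 + 4) = a*n + a/7 = a/7 + a*n)
-30 + b(-2, 5)*Z(8, -7) = -30 + (5*(1/7 - 2))*(-2/7 - 7) = -30 + (5*(-13/7))*(-51/7) = -30 - 65/7*(-51/7) = -30 + 3315/49 = 1845/49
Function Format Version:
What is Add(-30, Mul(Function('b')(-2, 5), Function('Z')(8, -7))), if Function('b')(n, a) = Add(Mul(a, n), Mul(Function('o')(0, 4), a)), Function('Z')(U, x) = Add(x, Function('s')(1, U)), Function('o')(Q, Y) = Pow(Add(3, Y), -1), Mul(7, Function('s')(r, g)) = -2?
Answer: Rational(1845, 49) ≈ 37.653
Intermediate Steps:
Function('s')(r, g) = Rational(-2, 7) (Function('s')(r, g) = Mul(Rational(1, 7), -2) = Rational(-2, 7))
Function('Z')(U, x) = Add(Rational(-2, 7), x) (Function('Z')(U, x) = Add(x, Rational(-2, 7)) = Add(Rational(-2, 7), x))
Function('b')(n, a) = Add(Mul(Rational(1, 7), a), Mul(a, n)) (Function('b')(n, a) = Add(Mul(a, n), Mul(Pow(Add(3, 4), -1), a)) = Add(Mul(a, n), Mul(Pow(7, -1), a)) = Add(Mul(a, n), Mul(Rational(1, 7), a)) = Add(Mul(Rational(1, 7), a), Mul(a, n)))
Add(-30, Mul(Function('b')(-2, 5), Function('Z')(8, -7))) = Add(-30, Mul(Mul(5, Add(Rational(1, 7), -2)), Add(Rational(-2, 7), -7))) = Add(-30, Mul(Mul(5, Rational(-13, 7)), Rational(-51, 7))) = Add(-30, Mul(Rational(-65, 7), Rational(-51, 7))) = Add(-30, Rational(3315, 49)) = Rational(1845, 49)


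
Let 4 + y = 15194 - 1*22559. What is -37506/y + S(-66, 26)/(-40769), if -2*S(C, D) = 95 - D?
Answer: 3058672689/600853522 ≈ 5.0905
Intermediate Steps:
S(C, D) = -95/2 + D/2 (S(C, D) = -(95 - D)/2 = -95/2 + D/2)
y = -7369 (y = -4 + (15194 - 1*22559) = -4 + (15194 - 22559) = -4 - 7365 = -7369)
-37506/y + S(-66, 26)/(-40769) = -37506/(-7369) + (-95/2 + (½)*26)/(-40769) = -37506*(-1/7369) + (-95/2 + 13)*(-1/40769) = 37506/7369 - 69/2*(-1/40769) = 37506/7369 + 69/81538 = 3058672689/600853522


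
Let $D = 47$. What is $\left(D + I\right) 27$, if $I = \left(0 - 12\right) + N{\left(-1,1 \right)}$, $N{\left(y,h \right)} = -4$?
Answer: $837$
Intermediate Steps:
$I = -16$ ($I = \left(0 - 12\right) - 4 = -12 - 4 = -16$)
$\left(D + I\right) 27 = \left(47 - 16\right) 27 = 31 \cdot 27 = 837$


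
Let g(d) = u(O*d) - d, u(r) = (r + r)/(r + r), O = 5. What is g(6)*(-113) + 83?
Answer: 648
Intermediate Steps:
u(r) = 1 (u(r) = (2*r)/((2*r)) = (2*r)*(1/(2*r)) = 1)
g(d) = 1 - d
g(6)*(-113) + 83 = (1 - 1*6)*(-113) + 83 = (1 - 6)*(-113) + 83 = -5*(-113) + 83 = 565 + 83 = 648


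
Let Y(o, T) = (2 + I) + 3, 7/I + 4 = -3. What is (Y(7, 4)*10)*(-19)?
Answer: -760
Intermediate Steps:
I = -1 (I = 7/(-4 - 3) = 7/(-7) = 7*(-1/7) = -1)
Y(o, T) = 4 (Y(o, T) = (2 - 1) + 3 = 1 + 3 = 4)
(Y(7, 4)*10)*(-19) = (4*10)*(-19) = 40*(-19) = -760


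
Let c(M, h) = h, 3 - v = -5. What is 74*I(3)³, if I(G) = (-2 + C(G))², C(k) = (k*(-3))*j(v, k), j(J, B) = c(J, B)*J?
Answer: 7942746124942976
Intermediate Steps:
v = 8 (v = 3 - 1*(-5) = 3 + 5 = 8)
j(J, B) = B*J
C(k) = -24*k² (C(k) = (k*(-3))*(k*8) = (-3*k)*(8*k) = -24*k²)
I(G) = (-2 - 24*G²)²
74*I(3)³ = 74*(4*(1 + 12*3²)²)³ = 74*(4*(1 + 12*9)²)³ = 74*(4*(1 + 108)²)³ = 74*(4*109²)³ = 74*(4*11881)³ = 74*47524³ = 74*107334407093824 = 7942746124942976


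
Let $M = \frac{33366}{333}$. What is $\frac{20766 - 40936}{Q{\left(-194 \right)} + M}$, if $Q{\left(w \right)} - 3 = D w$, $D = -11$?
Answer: $- \frac{2238870}{248329} \approx -9.0157$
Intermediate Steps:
$Q{\left(w \right)} = 3 - 11 w$
$M = \frac{11122}{111}$ ($M = 33366 \cdot \frac{1}{333} = \frac{11122}{111} \approx 100.2$)
$\frac{20766 - 40936}{Q{\left(-194 \right)} + M} = \frac{20766 - 40936}{\left(3 - -2134\right) + \frac{11122}{111}} = - \frac{20170}{\left(3 + 2134\right) + \frac{11122}{111}} = - \frac{20170}{2137 + \frac{11122}{111}} = - \frac{20170}{\frac{248329}{111}} = \left(-20170\right) \frac{111}{248329} = - \frac{2238870}{248329}$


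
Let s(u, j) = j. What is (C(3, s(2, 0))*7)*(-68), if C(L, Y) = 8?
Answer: -3808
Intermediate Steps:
(C(3, s(2, 0))*7)*(-68) = (8*7)*(-68) = 56*(-68) = -3808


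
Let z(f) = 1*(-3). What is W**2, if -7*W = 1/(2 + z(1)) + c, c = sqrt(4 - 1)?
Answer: (1 - sqrt(3))**2/49 ≈ 0.010937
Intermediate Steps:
z(f) = -3
c = sqrt(3) ≈ 1.7320
W = 1/7 - sqrt(3)/7 (W = -(1/(2 - 3) + sqrt(3))/7 = -(1/(-1) + sqrt(3))/7 = -(-1 + sqrt(3))/7 = 1/7 - sqrt(3)/7 ≈ -0.10458)
W**2 = (1/7 - sqrt(3)/7)**2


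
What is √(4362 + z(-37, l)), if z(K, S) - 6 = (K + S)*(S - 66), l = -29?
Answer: 3*√1182 ≈ 103.14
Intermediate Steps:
z(K, S) = 6 + (-66 + S)*(K + S) (z(K, S) = 6 + (K + S)*(S - 66) = 6 + (K + S)*(-66 + S) = 6 + (-66 + S)*(K + S))
√(4362 + z(-37, l)) = √(4362 + (6 + (-29)² - 66*(-37) - 66*(-29) - 37*(-29))) = √(4362 + (6 + 841 + 2442 + 1914 + 1073)) = √(4362 + 6276) = √10638 = 3*√1182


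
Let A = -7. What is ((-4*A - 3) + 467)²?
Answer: 242064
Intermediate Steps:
((-4*A - 3) + 467)² = ((-4*(-7) - 3) + 467)² = ((28 - 3) + 467)² = (25 + 467)² = 492² = 242064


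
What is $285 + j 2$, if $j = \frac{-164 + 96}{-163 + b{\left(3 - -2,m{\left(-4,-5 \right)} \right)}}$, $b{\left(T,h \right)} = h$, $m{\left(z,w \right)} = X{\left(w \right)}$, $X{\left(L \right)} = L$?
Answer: $\frac{6002}{21} \approx 285.81$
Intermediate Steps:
$m{\left(z,w \right)} = w$
$j = \frac{17}{42}$ ($j = \frac{-164 + 96}{-163 - 5} = - \frac{68}{-168} = \left(-68\right) \left(- \frac{1}{168}\right) = \frac{17}{42} \approx 0.40476$)
$285 + j 2 = 285 + \frac{17}{42} \cdot 2 = 285 + \frac{17}{21} = \frac{6002}{21}$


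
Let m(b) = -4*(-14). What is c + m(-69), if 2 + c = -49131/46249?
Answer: 2448315/46249 ≈ 52.938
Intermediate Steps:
m(b) = 56
c = -141629/46249 (c = -2 - 49131/46249 = -141629/46249 ≈ -3.0623)
c + m(-69) = -141629/46249 + 56 = 2448315/46249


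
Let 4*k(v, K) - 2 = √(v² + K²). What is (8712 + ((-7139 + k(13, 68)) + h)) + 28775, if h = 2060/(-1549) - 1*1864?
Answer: 88240861/3098 + √4793/4 ≈ 28500.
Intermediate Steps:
k(v, K) = ½ + √(K² + v²)/4 (k(v, K) = ½ + √(v² + K²)/4 = ½ + √(K² + v²)/4)
h = -2889396/1549 (h = 2060*(-1/1549) - 1864 = -2060/1549 - 1864 = -2889396/1549 ≈ -1865.3)
(8712 + ((-7139 + k(13, 68)) + h)) + 28775 = (8712 + ((-7139 + (½ + √(68² + 13²)/4)) - 2889396/1549)) + 28775 = (8712 + ((-7139 + (½ + √(4624 + 169)/4)) - 2889396/1549)) + 28775 = (8712 + ((-7139 + (½ + √4793/4)) - 2889396/1549)) + 28775 = (8712 + ((-14277/2 + √4793/4) - 2889396/1549)) + 28775 = (8712 + (-27893865/3098 + √4793/4)) + 28775 = (-904089/3098 + √4793/4) + 28775 = 88240861/3098 + √4793/4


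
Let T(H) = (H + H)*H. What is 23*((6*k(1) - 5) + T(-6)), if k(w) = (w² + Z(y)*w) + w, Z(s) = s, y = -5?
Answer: 1127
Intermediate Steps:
k(w) = w² - 4*w (k(w) = (w² - 5*w) + w = w² - 4*w)
T(H) = 2*H² (T(H) = (2*H)*H = 2*H²)
23*((6*k(1) - 5) + T(-6)) = 23*((6*(1*(-4 + 1)) - 5) + 2*(-6)²) = 23*((6*(1*(-3)) - 5) + 2*36) = 23*((6*(-3) - 5) + 72) = 23*((-18 - 5) + 72) = 23*(-23 + 72) = 23*49 = 1127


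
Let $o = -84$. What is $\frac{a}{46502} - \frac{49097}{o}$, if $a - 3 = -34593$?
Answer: $\frac{1140101567}{1953084} \approx 583.74$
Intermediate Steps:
$a = -34590$ ($a = 3 - 34593 = -34590$)
$\frac{a}{46502} - \frac{49097}{o} = - \frac{34590}{46502} - \frac{49097}{-84} = \left(-34590\right) \frac{1}{46502} - - \frac{49097}{84} = - \frac{17295}{23251} + \frac{49097}{84} = \frac{1140101567}{1953084}$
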